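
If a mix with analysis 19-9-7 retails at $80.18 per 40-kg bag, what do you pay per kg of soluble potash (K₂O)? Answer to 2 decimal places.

K₂O in bag = 40 × 7% = 2.8 kg.
Cost per kg K₂O = $80.18 / 2.8 = $28.6357.

$28.64 per kg K₂O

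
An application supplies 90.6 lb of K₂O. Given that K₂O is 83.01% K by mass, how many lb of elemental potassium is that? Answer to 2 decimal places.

K = 90.6 × 0.8301 = 75.2071 lb.

75.21 lb K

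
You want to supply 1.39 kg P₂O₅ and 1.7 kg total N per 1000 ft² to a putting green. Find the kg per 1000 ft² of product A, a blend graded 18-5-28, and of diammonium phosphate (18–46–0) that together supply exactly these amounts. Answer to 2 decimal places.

7.21 kg product A, 2.24 kg diammonium phosphate

Let a = kg of product A, b = kg of diammonium phosphate (per 1000 ft²).
P₂O₅: 0.05·a + 0.46·b = 1.39
N: 0.18·a + 0.18·b = 1.7
Eliminate b: (row1) − 0.46/0.18·(row2) → -0.41·a = -2.95444, so a = 7.20596.
Then b = (1.7 − 0.18·7.20596) / 0.18 = 2.23848.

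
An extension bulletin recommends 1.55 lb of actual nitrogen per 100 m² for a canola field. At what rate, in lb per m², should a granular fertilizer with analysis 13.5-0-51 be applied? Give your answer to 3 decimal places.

0.115 lb of product per sq m

Product per 100 m² = 1.55 / 13.5% = 11.4815 lb.
Convert to per m²: 11.4815 × 0.01 = 0.114815 lb.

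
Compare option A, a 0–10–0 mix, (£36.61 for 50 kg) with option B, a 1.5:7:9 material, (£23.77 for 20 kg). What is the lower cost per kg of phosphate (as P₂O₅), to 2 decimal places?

option A: P₂O₅ per bag = 50 × 10% = 5 kg; cost = 36.61 / 5 = £7.3220/kg P₂O₅.
option B: P₂O₅ per bag = 20 × 7% = 1.4 kg; cost = 23.77 / 1.4 = £16.9786/kg P₂O₅.
option A is cheaper.

£7.32 per kg P₂O₅ (option A)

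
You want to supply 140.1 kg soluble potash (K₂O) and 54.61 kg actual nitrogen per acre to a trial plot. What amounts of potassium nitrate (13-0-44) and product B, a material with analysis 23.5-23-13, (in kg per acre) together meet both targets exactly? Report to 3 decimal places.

298.546 kg potassium nitrate, 67.230 kg product B

With a, b = kg per acre of potassium nitrate and product B:
K₂O: 0.44·a + 0.13·b = 140.1
N: 0.13·a + 0.235·b = 54.61
Solving simultaneously: a = 298.5457, b = 67.2301.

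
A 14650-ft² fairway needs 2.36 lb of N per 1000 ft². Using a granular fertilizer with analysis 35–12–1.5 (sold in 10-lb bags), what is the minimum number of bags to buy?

10 bags

Product per 1000 ft² = 2.36 / 35% = 6.74286 lb.
Total product = 6.74286 × 14650 / 1000 = 98.7829 lb.
Bags = ⌈98.7829 / 10⌉ = 10.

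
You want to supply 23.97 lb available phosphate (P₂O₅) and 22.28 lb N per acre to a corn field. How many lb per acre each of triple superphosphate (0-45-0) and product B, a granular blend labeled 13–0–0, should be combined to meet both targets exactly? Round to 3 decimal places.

53.267 lb triple superphosphate, 171.385 lb product B

Per-acre balance (a = triple superphosphate, b = product B):
P₂O₅: 0.45·a + 0·b = 23.97
N: 0·a + 0.13·b = 22.28
Solving simultaneously: a = 53.2667, b = 171.3846.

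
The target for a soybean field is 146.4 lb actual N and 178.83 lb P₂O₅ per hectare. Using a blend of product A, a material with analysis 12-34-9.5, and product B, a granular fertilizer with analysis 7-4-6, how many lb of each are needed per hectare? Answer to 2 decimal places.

With a, b = lb per hectare of product A and product B:
N: 0.12·a + 0.07·b = 146.4
P₂O₅: 0.34·a + 0.04·b = 178.83
Eliminate a: (row1) − 0.12/0.34·(row2) → 0.0558824·b = 83.2835, so b = 1490.337.
Back-substitute: a = (146.4 − 0.07·1490.337) / 0.12 = 350.637.

350.64 lb product A, 1490.34 lb product B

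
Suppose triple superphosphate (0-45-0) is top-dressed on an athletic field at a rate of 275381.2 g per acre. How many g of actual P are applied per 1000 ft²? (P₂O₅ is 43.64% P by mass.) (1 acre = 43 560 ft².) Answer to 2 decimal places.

1241.49 g P per thousand sq ft

P₂O₅ per acre = 275381.2 × 45% = 123922 g.
Elemental P = 123922 × 0.4364 = 54079.4 g per acre.
Convert to per 1000 ft²: 54079.4 × 0.0229568 = 1241.491 g.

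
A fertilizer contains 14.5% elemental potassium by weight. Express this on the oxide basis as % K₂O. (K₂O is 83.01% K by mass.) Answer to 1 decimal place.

%K₂O = 14.5 / 0.8301 = 17.4678%.

17.5% K₂O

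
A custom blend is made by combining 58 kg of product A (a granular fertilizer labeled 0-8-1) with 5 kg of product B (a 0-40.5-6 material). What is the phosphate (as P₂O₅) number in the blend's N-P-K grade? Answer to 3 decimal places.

10.579% P₂O₅

Total mass = 58 + 5 = 63 kg.
P₂O₅ mass = 8%×58 + 40.5%×5 = 6.665 kg.
% P₂O₅ = 6.665 / 63 = 10.5794%.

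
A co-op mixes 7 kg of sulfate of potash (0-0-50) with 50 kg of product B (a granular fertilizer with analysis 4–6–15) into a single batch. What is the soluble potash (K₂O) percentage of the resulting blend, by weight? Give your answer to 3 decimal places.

Total mass = 7 + 50 = 57 kg.
K₂O mass = 50%×7 + 15%×50 = 11 kg.
% K₂O = 11 / 57 = 19.2982%.

19.298% K₂O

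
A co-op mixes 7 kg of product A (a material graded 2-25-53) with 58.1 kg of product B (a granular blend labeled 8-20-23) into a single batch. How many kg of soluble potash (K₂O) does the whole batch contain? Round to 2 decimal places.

K₂O mass = 53%×7 + 23%×58.1 = 17.073 kg.

17.07 kg K₂O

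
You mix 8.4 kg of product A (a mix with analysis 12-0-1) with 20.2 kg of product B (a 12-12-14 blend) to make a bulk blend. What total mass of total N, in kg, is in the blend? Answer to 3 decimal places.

N mass = 12%×8.4 + 12%×20.2 = 3.432 kg.

3.432 kg N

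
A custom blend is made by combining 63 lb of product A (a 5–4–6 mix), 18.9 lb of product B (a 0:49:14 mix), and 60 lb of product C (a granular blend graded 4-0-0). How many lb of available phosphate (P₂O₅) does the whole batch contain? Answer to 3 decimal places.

11.781 lb P₂O₅

P₂O₅ mass = 4%×63 + 49%×18.9 + 0%×60 = 11.781 lb.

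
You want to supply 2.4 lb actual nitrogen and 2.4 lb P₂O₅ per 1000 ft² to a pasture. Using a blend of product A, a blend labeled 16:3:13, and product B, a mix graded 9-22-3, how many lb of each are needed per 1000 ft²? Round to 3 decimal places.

9.600 lb product A, 9.600 lb product B

With a, b = lb per 1000 ft² of product A and product B:
N: 0.16·a + 0.09·b = 2.4
P₂O₅: 0.03·a + 0.22·b = 2.4
Eliminate b: (row1) − 0.09/0.22·(row2) → 0.147727·a = 1.41818, so a = 9.6.
Then b = (2.4 − 0.03·9.6) / 0.22 = 9.6.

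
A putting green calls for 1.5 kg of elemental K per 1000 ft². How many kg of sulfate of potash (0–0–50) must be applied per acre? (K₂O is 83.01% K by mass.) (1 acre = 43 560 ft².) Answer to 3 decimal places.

157.427 kg of product per acre

As K₂O: 1.5 / 0.8301 = 1.80701 kg per 1000 ft².
Product per 1000 ft² = 1.80701 / 50% = 3.61402 kg.
Convert to per acre: 3.61402 × 43.56 = 157.4268 kg.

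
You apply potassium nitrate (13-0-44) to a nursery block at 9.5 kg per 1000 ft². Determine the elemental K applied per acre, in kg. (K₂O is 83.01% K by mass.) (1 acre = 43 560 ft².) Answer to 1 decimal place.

K₂O per 1000 ft² = 9.5 × 44% = 4.18 kg.
Elemental K = 4.18 × 0.8301 = 3.46982 kg per 1000 ft².
Convert to per acre: 3.46982 × 43.56 = 151.145 kg.

151.1 kg K per acre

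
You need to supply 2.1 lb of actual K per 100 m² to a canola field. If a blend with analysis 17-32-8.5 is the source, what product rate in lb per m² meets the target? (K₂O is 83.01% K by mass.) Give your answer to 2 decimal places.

As K₂O: 2.1 / 0.8301 = 2.52982 lb per 100 m².
Product per 100 m² = 2.52982 / 8.5% = 29.7625 lb.
Convert to per m²: 29.7625 × 0.01 = 0.297625 lb.

0.30 lb of product per sq m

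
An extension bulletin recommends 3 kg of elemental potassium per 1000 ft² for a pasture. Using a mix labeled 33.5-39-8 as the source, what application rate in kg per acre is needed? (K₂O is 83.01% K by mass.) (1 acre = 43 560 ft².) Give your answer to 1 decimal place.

As K₂O: 3 / 0.8301 = 3.61402 kg per 1000 ft².
Product per 1000 ft² = 3.61402 / 8% = 45.1753 kg.
Convert to per acre: 45.1753 × 43.56 = 1967.84 kg.

1967.8 kg of product per acre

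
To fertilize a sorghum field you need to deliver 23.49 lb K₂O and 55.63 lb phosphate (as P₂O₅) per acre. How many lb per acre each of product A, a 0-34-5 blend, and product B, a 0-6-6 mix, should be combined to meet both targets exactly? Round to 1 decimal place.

110.8 lb product A, 299.1 lb product B

Let a = lb of product A, b = lb of product B (per acre).
K₂O: 0.05·a + 0.06·b = 23.49
P₂O₅: 0.34·a + 0.06·b = 55.63
Eliminate a: (row1) − 0.05/0.34·(row2) → 0.0511765·b = 15.3091, so b = 299.144.
Back-substitute: a = (23.49 − 0.06·299.144) / 0.05 = 110.828.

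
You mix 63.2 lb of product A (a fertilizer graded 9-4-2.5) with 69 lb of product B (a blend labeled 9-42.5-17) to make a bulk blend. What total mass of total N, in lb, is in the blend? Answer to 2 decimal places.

11.90 lb N

N mass = 9%×63.2 + 9%×69 = 11.898 lb.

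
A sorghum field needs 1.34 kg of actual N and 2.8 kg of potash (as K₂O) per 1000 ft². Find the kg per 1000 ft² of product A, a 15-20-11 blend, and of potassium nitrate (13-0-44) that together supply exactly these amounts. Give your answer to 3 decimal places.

Per-1000 ft² balance (a = product A, b = potassium nitrate):
N: 0.15·a + 0.13·b = 1.34
K₂O: 0.11·a + 0.44·b = 2.8
Solving simultaneously: a = 4.36364, b = 5.27273.

4.364 kg product A, 5.273 kg potassium nitrate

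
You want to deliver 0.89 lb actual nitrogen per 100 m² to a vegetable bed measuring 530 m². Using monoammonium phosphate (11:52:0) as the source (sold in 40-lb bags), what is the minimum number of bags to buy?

2 bags

Product per 100 m² = 0.89 / 11% = 8.09091 lb.
Total product = 8.09091 × 530 / 100 = 42.8818 lb.
Bags = ⌈42.8818 / 40⌉ = 2.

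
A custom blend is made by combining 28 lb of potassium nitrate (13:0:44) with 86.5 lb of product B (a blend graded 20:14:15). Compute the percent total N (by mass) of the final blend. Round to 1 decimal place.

Total mass = 28 + 86.5 = 114.5 lb.
N mass = 13%×28 + 20%×86.5 = 20.94 lb.
% N = 20.94 / 114.5 = 18.2882%.

18.3% N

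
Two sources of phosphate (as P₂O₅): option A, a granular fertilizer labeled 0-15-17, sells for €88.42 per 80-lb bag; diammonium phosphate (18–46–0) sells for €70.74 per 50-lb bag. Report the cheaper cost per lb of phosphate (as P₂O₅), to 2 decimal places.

€3.08 per lb P₂O₅ (diammonium phosphate)

option A: P₂O₅ per bag = 80 × 15% = 12 lb; cost = 88.42 / 12 = €7.3683/lb P₂O₅.
diammonium phosphate: P₂O₅ per bag = 50 × 46% = 23 lb; cost = 70.74 / 23 = €3.0757/lb P₂O₅.
diammonium phosphate is cheaper.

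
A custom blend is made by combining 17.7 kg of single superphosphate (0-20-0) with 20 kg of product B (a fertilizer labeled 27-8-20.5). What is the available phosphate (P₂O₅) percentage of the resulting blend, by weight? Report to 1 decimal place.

Total mass = 17.7 + 20 = 37.7 kg.
P₂O₅ mass = 20%×17.7 + 8%×20 = 5.14 kg.
% P₂O₅ = 5.14 / 37.7 = 13.634%.

13.6% P₂O₅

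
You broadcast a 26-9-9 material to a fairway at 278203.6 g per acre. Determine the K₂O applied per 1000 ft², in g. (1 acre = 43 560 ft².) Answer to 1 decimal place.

K₂O per acre = 278203.6 × 9% = 25038.3 g.
Convert to per 1000 ft²: 25038.3 × 0.0229568 = 574.801 g.

574.8 g K₂O per thousand sq ft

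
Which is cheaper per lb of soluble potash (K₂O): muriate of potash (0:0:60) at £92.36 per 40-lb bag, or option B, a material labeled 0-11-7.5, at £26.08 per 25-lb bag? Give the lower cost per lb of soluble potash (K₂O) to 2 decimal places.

£3.85 per lb K₂O (muriate of potash)

muriate of potash: K₂O per bag = 40 × 60% = 24 lb; cost = 92.36 / 24 = £3.8483/lb K₂O.
option B: K₂O per bag = 25 × 7.5% = 1.875 lb; cost = 26.08 / 1.875 = £13.9093/lb K₂O.
muriate of potash is cheaper.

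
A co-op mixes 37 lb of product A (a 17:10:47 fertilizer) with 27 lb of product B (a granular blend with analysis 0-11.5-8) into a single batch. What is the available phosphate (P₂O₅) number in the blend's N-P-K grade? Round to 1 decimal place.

10.6% P₂O₅

Total mass = 37 + 27 = 64 lb.
P₂O₅ mass = 10%×37 + 11.5%×27 = 6.805 lb.
% P₂O₅ = 6.805 / 64 = 10.6328%.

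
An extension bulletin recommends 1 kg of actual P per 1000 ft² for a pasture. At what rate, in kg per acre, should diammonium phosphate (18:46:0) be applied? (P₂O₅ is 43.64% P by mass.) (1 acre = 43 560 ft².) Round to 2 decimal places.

As P₂O₅: 1 / 0.4364 = 2.29148 kg per 1000 ft².
Product per 1000 ft² = 2.29148 / 46% = 4.98147 kg.
Convert to per acre: 4.98147 × 43.56 = 216.993 kg.

216.99 kg of product per acre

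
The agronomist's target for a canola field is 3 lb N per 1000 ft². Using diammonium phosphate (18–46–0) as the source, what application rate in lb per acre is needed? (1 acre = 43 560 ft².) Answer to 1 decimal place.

Product per 1000 ft² = 3 / 18% = 16.6667 lb.
Convert to per acre: 16.6667 × 43.56 = 726 lb.

726.0 lb of product per acre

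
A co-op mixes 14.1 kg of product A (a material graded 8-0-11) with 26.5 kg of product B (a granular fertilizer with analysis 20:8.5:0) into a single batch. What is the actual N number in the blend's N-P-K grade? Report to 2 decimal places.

15.83% N

Total mass = 14.1 + 26.5 = 40.6 kg.
N mass = 8%×14.1 + 20%×26.5 = 6.428 kg.
% N = 6.428 / 40.6 = 15.8325%.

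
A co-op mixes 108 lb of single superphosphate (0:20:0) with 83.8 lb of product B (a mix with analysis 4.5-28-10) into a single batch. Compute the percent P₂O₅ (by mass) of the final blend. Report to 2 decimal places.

Total mass = 108 + 83.8 = 191.8 lb.
P₂O₅ mass = 20%×108 + 28%×83.8 = 45.064 lb.
% P₂O₅ = 45.064 / 191.8 = 23.4953%.

23.50% P₂O₅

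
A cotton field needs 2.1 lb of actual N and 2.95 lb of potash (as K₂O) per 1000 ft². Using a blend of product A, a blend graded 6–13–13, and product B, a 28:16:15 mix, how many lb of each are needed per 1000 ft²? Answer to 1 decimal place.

Let a = lb of product A, b = lb of product B (per 1000 ft²).
N: 0.06·a + 0.28·b = 2.1
K₂O: 0.13·a + 0.15·b = 2.95
Eliminate b: (row1) − 0.28/0.15·(row2) → -0.182667·a = -3.40667, so a = 18.6496.
Then b = (2.95 − 0.13·18.6496) / 0.15 = 3.50365.

18.6 lb product A, 3.5 lb product B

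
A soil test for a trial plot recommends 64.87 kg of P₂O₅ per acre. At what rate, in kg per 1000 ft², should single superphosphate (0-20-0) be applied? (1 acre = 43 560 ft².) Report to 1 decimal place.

7.4 kg of product per thousand sq ft

Product per acre = 64.87 / 20% = 324.35 kg.
Convert to per 1000 ft²: 324.35 × 0.0229568 = 7.44605 kg.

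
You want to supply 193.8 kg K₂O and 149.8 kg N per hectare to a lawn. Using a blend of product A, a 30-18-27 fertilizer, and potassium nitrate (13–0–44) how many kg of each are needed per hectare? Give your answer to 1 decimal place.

Per-hectare balance (a = product A, b = potassium nitrate):
K₂O: 0.27·a + 0.44·b = 193.8
N: 0.3·a + 0.13·b = 149.8
From row1: a = (193.8 − 0.44·b) / 0.27.
Into row2: 0.3·(193.8 − 0.44·b)/0.27 + 0.13·b = 149.8 → b = 182.601, a = 420.206.

420.2 kg product A, 182.6 kg potassium nitrate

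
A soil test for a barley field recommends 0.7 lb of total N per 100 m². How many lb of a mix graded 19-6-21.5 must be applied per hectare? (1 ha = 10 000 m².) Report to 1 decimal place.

Product per 100 m² = 0.7 / 19% = 3.68421 lb.
Convert to per hectare: 3.68421 × 100 = 368.421 lb.

368.4 lb of product per hectare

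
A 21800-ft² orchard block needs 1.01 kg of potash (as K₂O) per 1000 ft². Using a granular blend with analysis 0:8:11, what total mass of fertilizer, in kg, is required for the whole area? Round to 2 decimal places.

200.16 kg

Product per 1000 ft² = 1.01 / 11% = 9.18182 kg.
Total product = 9.18182 × 21800 / 1000 = 200.164 kg.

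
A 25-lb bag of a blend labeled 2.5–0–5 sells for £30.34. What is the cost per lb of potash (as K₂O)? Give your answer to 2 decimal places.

K₂O in bag = 25 × 5% = 1.25 lb.
Cost per lb K₂O = £30.34 / 1.25 = £24.2720.

£24.27 per lb K₂O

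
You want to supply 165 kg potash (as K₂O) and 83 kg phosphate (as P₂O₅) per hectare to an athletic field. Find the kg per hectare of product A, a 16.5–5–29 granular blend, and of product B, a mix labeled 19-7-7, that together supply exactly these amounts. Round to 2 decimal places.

With a, b = kg per hectare of product A and product B:
K₂O: 0.29·a + 0.07·b = 165
P₂O₅: 0.05·a + 0.07·b = 83
Eliminate a: (row1) − 0.29/0.05·(row2) → -0.336·b = -316.4, so b = 941.667.
Back-substitute: a = (165 − 0.07·941.667) / 0.29 = 341.667.

341.67 kg product A, 941.67 kg product B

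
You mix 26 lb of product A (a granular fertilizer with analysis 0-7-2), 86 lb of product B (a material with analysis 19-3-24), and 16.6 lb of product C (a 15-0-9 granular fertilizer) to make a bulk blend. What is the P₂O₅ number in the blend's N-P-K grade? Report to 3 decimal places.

Total mass = 26 + 86 + 16.6 = 128.6 lb.
P₂O₅ mass = 7%×26 + 3%×86 + 0%×16.6 = 4.4 lb.
% P₂O₅ = 4.4 / 128.6 = 3.42146%.

3.421% P₂O₅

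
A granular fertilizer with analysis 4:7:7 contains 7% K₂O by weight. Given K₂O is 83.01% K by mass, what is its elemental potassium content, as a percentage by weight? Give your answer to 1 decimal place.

%K = 7 × 0.8301 = 5.8107%.

5.8% K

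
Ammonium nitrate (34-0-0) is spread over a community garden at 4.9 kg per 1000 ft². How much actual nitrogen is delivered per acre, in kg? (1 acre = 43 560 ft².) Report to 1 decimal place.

72.6 kg N per acre

nitrogen per 1000 ft² = 4.9 × 34% = 1.666 kg.
Convert to per acre: 1.666 × 43.56 = 72.571 kg.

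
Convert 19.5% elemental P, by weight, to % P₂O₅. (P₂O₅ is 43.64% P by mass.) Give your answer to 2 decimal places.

44.68% P₂O₅

%P₂O₅ = 19.5 / 0.4364 = 44.6838%.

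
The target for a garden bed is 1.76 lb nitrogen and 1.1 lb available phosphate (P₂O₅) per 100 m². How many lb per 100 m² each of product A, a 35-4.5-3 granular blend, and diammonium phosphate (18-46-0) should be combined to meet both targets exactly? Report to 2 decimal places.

Per-100 m² balance (a = product A, b = diammonium phosphate):
N: 0.35·a + 0.18·b = 1.76
P₂O₅: 0.045·a + 0.46·b = 1.1
Eliminate a: (row1) − 0.35/0.045·(row2) → -3.39778·b = -6.79556, so b = 2.
Back-substitute: a = (1.76 − 0.18·2) / 0.35 = 4.

4.00 lb product A, 2.00 lb diammonium phosphate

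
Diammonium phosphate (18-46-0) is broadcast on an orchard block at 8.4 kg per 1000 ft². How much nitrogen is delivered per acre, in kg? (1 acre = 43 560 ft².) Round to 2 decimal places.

65.86 kg N per acre

nitrogen per 1000 ft² = 8.4 × 18% = 1.512 kg.
Convert to per acre: 1.512 × 43.56 = 65.8627 kg.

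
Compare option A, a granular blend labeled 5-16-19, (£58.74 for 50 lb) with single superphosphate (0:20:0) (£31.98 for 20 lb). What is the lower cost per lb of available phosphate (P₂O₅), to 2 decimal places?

option A: P₂O₅ per bag = 50 × 16% = 8 lb; cost = 58.74 / 8 = £7.3425/lb P₂O₅.
single superphosphate: P₂O₅ per bag = 20 × 20% = 4 lb; cost = 31.98 / 4 = £7.9950/lb P₂O₅.
option A is cheaper.

£7.34 per lb P₂O₅ (option A)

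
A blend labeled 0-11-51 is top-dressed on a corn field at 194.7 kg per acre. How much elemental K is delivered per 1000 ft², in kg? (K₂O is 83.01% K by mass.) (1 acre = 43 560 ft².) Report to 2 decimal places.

1.89 kg K per thousand sq ft

K₂O per acre = 194.7 × 51% = 99.297 kg.
Elemental K = 99.297 × 0.8301 = 82.4264 kg per acre.
Convert to per 1000 ft²: 82.4264 × 0.0229568 = 1.89225 kg.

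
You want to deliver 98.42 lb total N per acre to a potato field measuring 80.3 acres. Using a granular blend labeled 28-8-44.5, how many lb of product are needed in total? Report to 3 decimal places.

Product per acre = 98.42 / 28% = 351.5 lb.
Total product = 351.5 × 80.3 = 28225.45 lb.

28225.450 lb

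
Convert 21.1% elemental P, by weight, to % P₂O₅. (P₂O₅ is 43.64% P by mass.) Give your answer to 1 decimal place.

%P₂O₅ = 21.1 / 0.4364 = 48.3501%.

48.4% P₂O₅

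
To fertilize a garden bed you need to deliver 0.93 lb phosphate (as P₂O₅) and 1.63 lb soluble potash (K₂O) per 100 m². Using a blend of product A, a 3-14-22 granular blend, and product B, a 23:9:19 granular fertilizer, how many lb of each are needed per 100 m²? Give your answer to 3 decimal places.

4.412 lb product A, 3.471 lb product B

Per-100 m² balance (a = product A, b = product B):
P₂O₅: 0.14·a + 0.09·b = 0.93
K₂O: 0.22·a + 0.19·b = 1.63
Eliminate b: (row1) − 0.09/0.19·(row2) → 0.0357895·a = 0.157895, so a = 4.41176.
Then b = (1.63 − 0.22·4.41176) / 0.19 = 3.47059.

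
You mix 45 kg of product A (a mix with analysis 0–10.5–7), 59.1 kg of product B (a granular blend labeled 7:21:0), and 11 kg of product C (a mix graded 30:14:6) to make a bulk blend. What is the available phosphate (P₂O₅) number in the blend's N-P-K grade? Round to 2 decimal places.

16.23% P₂O₅

Total mass = 45 + 59.1 + 11 = 115.1 kg.
P₂O₅ mass = 10.5%×45 + 21%×59.1 + 14%×11 = 18.676 kg.
% P₂O₅ = 18.676 / 115.1 = 16.2259%.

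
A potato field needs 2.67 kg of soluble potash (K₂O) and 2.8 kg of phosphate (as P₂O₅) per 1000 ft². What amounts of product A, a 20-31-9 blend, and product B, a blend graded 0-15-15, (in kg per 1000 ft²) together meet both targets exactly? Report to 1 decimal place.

With a, b = kg per 1000 ft² of product A and product B:
K₂O: 0.09·a + 0.15·b = 2.67
P₂O₅: 0.31·a + 0.15·b = 2.8
Eliminate a: (row1) − 0.09/0.31·(row2) → 0.106452·b = 1.8571, so b = 17.4455.
Back-substitute: a = (2.67 − 0.15·17.4455) / 0.09 = 0.590909.

0.6 kg product A, 17.4 kg product B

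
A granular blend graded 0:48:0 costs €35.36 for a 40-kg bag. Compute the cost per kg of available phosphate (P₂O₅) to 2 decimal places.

€1.84 per kg P₂O₅

P₂O₅ in bag = 40 × 48% = 19.2 kg.
Cost per kg P₂O₅ = €35.36 / 19.2 = €1.8417.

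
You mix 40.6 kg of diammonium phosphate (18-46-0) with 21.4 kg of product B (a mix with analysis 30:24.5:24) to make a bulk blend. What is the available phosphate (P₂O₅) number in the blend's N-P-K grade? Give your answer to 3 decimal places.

38.579% P₂O₅

Total mass = 40.6 + 21.4 = 62 kg.
P₂O₅ mass = 46%×40.6 + 24.5%×21.4 = 23.919 kg.
% P₂O₅ = 23.919 / 62 = 38.57903%.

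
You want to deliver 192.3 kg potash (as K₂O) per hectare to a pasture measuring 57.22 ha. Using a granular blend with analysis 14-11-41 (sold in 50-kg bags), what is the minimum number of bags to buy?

537 bags

Product per hectare = 192.3 / 41% = 469.024 kg.
Total product = 469.024 × 57.22 = 26837.6 kg.
Bags = ⌈26837.6 / 50⌉ = 537.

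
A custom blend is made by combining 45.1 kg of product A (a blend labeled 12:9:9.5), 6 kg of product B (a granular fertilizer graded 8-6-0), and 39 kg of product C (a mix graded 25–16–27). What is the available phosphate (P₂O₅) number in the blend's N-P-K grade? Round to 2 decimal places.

Total mass = 45.1 + 6 + 39 = 90.1 kg.
P₂O₅ mass = 9%×45.1 + 6%×6 + 16%×39 = 10.659 kg.
% P₂O₅ = 10.659 / 90.1 = 11.8302%.

11.83% P₂O₅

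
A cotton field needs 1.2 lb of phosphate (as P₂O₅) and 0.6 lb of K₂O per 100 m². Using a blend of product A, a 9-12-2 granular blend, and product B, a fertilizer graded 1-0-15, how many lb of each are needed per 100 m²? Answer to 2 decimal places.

10.00 lb product A, 2.67 lb product B

With a, b = lb per 100 m² of product A and product B:
P₂O₅: 0.12·a + 0·b = 1.2
K₂O: 0.02·a + 0.15·b = 0.6
Eliminate a: (row1) − 0.12/0.02·(row2) → -0.9·b = -2.4, so b = 2.66667.
Back-substitute: a = (1.2 − 0·2.66667) / 0.12 = 10.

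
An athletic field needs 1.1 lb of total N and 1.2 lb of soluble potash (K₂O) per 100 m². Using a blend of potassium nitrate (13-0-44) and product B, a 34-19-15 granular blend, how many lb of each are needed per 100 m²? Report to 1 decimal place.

1.9 lb potassium nitrate, 2.5 lb product B

With a, b = lb per 100 m² of potassium nitrate and product B:
N: 0.13·a + 0.34·b = 1.1
K₂O: 0.44·a + 0.15·b = 1.2
Eliminate a: (row1) − 0.13/0.44·(row2) → 0.295682·b = 0.745455, so b = 2.52114.
Back-substitute: a = (1.1 − 0.34·2.52114) / 0.13 = 1.86779.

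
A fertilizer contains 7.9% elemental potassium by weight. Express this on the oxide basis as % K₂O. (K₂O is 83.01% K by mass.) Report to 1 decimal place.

9.5% K₂O

%K₂O = 7.9 / 0.8301 = 9.51693%.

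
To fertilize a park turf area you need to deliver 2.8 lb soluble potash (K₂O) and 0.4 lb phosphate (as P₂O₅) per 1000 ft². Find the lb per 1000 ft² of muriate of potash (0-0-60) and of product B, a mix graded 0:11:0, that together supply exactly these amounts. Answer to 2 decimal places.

4.67 lb muriate of potash, 3.64 lb product B

Let a = lb of muriate of potash, b = lb of product B (per 1000 ft²).
K₂O: 0.6·a + 0·b = 2.8
P₂O₅: 0·a + 0.11·b = 0.4
Solving simultaneously: a = 4.66667, b = 3.63636.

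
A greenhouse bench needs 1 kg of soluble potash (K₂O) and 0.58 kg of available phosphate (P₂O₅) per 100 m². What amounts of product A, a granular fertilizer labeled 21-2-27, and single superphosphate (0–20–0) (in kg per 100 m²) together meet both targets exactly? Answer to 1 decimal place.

Let a = kg of product A, b = kg of single superphosphate (per 100 m²).
K₂O: 0.27·a + 0·b = 1
P₂O₅: 0.02·a + 0.2·b = 0.58
Solving simultaneously: a = 3.7037, b = 2.52963.

3.7 kg product A, 2.5 kg single superphosphate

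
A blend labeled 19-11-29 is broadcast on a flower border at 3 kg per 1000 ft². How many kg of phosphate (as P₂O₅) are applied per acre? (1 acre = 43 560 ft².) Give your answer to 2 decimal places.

14.37 kg P₂O₅ per acre

P₂O₅ per 1000 ft² = 3 × 11% = 0.33 kg.
Convert to per acre: 0.33 × 43.56 = 14.3748 kg.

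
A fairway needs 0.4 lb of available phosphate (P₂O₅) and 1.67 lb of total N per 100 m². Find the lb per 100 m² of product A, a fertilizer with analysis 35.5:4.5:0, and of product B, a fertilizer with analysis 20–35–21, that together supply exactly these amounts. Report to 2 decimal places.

4.38 lb product A, 0.58 lb product B

With a, b = lb per 100 m² of product A and product B:
P₂O₅: 0.045·a + 0.35·b = 0.4
N: 0.355·a + 0.2·b = 1.67
From row1: a = (0.4 − 0.35·b) / 0.045.
Into row2: 0.355·(0.4 − 0.35·b)/0.045 + 0.2·b = 1.67 → b = 0.580043, a = 4.37744.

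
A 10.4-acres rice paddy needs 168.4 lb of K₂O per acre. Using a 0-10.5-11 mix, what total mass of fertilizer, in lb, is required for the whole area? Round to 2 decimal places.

Product per acre = 168.4 / 11% = 1530.91 lb.
Total product = 1530.91 × 10.4 = 15921.4545 lb.

15921.45 lb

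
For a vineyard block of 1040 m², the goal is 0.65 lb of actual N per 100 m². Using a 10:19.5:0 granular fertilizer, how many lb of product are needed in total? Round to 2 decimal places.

Product per 100 m² = 0.65 / 10% = 6.5 lb.
Total product = 6.5 × 1040 / 100 = 67.6 lb.

67.60 lb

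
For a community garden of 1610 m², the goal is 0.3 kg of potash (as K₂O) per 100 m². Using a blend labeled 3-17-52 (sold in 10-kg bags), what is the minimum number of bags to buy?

Product per 100 m² = 0.3 / 52% = 0.576923 kg.
Total product = 0.576923 × 1610 / 100 = 9.28846 kg.
Bags = ⌈9.28846 / 10⌉ = 1.

1 bags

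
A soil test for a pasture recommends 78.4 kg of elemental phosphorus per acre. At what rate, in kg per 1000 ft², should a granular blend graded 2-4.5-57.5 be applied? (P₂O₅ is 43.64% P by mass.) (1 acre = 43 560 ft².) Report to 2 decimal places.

91.65 kg of product per thousand sq ft

As P₂O₅: 78.4 / 0.4364 = 179.652 kg per acre.
Product per acre = 179.652 / 4.5% = 3992.26 kg.
Convert to per 1000 ft²: 3992.26 × 0.0229568 = 91.6497 kg.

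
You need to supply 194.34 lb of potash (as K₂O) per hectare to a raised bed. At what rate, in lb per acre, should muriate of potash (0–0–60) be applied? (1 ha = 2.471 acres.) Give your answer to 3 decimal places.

131.081 lb of product per acre

Product per hectare = 194.34 / 60% = 323.9 lb.
Convert to per acre: 323.9 × 0.404694 = 131.0805 lb.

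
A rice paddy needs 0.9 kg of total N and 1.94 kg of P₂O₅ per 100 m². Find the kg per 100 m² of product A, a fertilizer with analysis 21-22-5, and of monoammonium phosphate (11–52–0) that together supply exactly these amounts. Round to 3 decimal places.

Let a = kg of product A, b = kg of monoammonium phosphate (per 100 m²).
N: 0.21·a + 0.11·b = 0.9
P₂O₅: 0.22·a + 0.52·b = 1.94
Eliminate a: (row1) − 0.21/0.22·(row2) → -0.386364·b = -0.951818, so b = 2.46353.
Back-substitute: a = (0.9 − 0.11·2.46353) / 0.21 = 2.99529.

2.995 kg product A, 2.464 kg monoammonium phosphate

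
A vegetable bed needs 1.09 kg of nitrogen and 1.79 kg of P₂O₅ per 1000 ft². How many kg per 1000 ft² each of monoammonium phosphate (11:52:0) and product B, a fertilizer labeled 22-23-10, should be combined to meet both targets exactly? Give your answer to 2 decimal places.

1.61 kg monoammonium phosphate, 4.15 kg product B

Let a = kg of monoammonium phosphate, b = kg of product B (per 1000 ft²).
N: 0.11·a + 0.22·b = 1.09
P₂O₅: 0.52·a + 0.23·b = 1.79
From row1: a = (1.09 − 0.22·b) / 0.11.
Into row2: 0.52·(1.09 − 0.22·b)/0.11 + 0.23·b = 1.79 → b = 4.15152, a = 1.60606.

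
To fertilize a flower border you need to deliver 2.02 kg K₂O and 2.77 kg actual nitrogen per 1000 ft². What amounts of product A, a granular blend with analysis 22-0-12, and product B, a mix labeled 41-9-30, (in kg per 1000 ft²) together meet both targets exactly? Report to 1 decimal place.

0.2 kg product A, 6.7 kg product B

Per-1000 ft² balance (a = product A, b = product B):
K₂O: 0.12·a + 0.3·b = 2.02
N: 0.22·a + 0.41·b = 2.77
Eliminate b: (row1) − 0.3/0.41·(row2) → -0.0409756·a = -0.00682927, so a = 0.166667.
Then b = (2.77 − 0.22·0.166667) / 0.41 = 6.66667.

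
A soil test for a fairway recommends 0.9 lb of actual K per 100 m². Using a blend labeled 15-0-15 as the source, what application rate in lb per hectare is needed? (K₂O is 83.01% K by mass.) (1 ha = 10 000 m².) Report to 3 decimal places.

As K₂O: 0.9 / 0.8301 = 1.08421 lb per 100 m².
Product per 100 m² = 1.08421 / 15% = 7.22804 lb.
Convert to per hectare: 7.22804 × 100 = 722.80448 lb.

722.804 lb of product per hectare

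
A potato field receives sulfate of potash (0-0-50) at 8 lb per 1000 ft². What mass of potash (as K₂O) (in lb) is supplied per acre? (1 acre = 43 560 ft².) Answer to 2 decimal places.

174.24 lb K₂O per acre

K₂O per 1000 ft² = 8 × 50% = 4 lb.
Convert to per acre: 4 × 43.56 = 174.24 lb.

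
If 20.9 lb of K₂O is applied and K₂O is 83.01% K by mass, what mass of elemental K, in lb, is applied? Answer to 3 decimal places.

K = 20.9 × 0.8301 = 17.3491 lb.

17.349 lb K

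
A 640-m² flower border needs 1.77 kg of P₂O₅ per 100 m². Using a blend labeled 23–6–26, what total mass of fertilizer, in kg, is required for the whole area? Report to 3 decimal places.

188.800 kg

Product per 100 m² = 1.77 / 6% = 29.5 kg.
Total product = 29.5 × 640 / 100 = 188.8 kg.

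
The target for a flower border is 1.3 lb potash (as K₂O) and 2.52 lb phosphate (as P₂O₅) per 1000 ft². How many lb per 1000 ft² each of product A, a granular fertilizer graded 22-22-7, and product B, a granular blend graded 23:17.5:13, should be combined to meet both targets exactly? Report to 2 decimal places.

Per-1000 ft² balance (a = product A, b = product B):
K₂O: 0.07·a + 0.13·b = 1.3
P₂O₅: 0.22·a + 0.175·b = 2.52
Eliminate a: (row1) − 0.07/0.22·(row2) → 0.0743182·b = 0.498182, so b = 6.70336.
Back-substitute: a = (1.3 − 0.13·6.70336) / 0.07 = 6.12232.

6.12 lb product A, 6.70 lb product B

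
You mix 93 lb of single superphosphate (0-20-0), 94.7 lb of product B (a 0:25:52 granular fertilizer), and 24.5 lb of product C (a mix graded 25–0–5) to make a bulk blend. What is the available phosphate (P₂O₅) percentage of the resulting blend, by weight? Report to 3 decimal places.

19.922% P₂O₅

Total mass = 93 + 94.7 + 24.5 = 212.2 lb.
P₂O₅ mass = 20%×93 + 25%×94.7 + 0%×24.5 = 42.275 lb.
% P₂O₅ = 42.275 / 212.2 = 19.9222%.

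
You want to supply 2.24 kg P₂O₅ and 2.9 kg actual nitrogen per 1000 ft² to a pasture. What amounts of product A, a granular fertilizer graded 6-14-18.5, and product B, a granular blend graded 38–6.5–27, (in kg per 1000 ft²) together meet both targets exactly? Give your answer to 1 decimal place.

With a, b = kg per 1000 ft² of product A and product B:
P₂O₅: 0.14·a + 0.065·b = 2.24
N: 0.06·a + 0.38·b = 2.9
From row1: a = (2.24 − 0.065·b) / 0.14.
Into row2: 0.06·(2.24 − 0.065·b)/0.14 + 0.38·b = 2.9 → b = 5.50913, a = 13.4422.

13.4 kg product A, 5.5 kg product B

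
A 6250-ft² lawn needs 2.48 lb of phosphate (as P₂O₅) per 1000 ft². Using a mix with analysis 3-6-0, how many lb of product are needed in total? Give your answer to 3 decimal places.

Product per 1000 ft² = 2.48 / 6% = 41.3333 lb.
Total product = 41.3333 × 6250 / 1000 = 258.3333 lb.

258.333 lb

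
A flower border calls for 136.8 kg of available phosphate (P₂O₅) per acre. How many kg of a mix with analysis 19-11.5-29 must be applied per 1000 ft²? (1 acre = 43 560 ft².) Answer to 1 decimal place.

Product per acre = 136.8 / 11.5% = 1189.57 kg.
Convert to per 1000 ft²: 1189.57 × 0.0229568 = 27.3087 kg.

27.3 kg of product per thousand sq ft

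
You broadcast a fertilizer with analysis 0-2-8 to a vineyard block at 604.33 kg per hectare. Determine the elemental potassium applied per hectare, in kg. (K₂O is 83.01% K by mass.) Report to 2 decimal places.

K₂O per hectare = 604.33 × 8% = 48.3464 kg.
Elemental K = 48.3464 × 0.8301 = 40.1323 kg per hectare.

40.13 kg K per hectare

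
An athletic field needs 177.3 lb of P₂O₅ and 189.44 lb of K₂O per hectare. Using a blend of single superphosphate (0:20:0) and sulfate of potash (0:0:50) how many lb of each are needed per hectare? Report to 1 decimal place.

886.5 lb single superphosphate, 378.9 lb sulfate of potash

Per-hectare balance (a = single superphosphate, b = sulfate of potash):
P₂O₅: 0.2·a + 0·b = 177.3
K₂O: 0·a + 0.5·b = 189.44
Solving simultaneously: a = 886.5, b = 378.88.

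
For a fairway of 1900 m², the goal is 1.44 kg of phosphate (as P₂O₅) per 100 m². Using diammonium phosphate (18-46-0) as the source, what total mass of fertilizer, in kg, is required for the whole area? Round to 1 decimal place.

59.5 kg

Product per 100 m² = 1.44 / 46% = 3.13043 kg.
Total product = 3.13043 × 1900 / 100 = 59.4783 kg.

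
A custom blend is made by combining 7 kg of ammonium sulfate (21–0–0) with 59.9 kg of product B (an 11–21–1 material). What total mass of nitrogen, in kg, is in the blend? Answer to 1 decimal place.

8.1 kg N

N mass = 21%×7 + 11%×59.9 = 8.059 kg.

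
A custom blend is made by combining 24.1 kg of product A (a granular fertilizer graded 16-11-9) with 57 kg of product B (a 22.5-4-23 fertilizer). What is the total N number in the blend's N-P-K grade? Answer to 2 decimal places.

20.57% N

Total mass = 24.1 + 57 = 81.1 kg.
N mass = 16%×24.1 + 22.5%×57 = 16.681 kg.
% N = 16.681 / 81.1 = 20.5684%.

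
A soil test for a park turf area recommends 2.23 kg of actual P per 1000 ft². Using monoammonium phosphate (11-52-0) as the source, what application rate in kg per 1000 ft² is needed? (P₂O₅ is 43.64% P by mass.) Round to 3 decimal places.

As P₂O₅: 2.23 / 0.4364 = 5.10999 kg per 1000 ft².
Product per 1000 ft² = 5.10999 / 52% = 9.82691 kg.

9.827 kg of product per thousand sq ft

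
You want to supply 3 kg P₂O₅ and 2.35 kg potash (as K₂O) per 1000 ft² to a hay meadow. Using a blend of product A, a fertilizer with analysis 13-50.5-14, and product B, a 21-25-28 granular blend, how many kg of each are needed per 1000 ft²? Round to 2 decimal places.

2.37 kg product A, 7.21 kg product B

Per-1000 ft² balance (a = product A, b = product B):
P₂O₅: 0.505·a + 0.25·b = 3
K₂O: 0.14·a + 0.28·b = 2.35
Eliminate a: (row1) − 0.505/0.14·(row2) → -0.76·b = -5.47679, so b = 7.2063.
Back-substitute: a = (3 − 0.25·7.2063) / 0.505 = 2.37312.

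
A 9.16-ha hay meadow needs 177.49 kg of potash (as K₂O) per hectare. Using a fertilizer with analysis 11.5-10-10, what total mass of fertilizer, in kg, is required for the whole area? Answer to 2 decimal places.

16258.08 kg

Product per hectare = 177.49 / 10% = 1774.9 kg.
Total product = 1774.9 × 9.16 = 16258.084 kg.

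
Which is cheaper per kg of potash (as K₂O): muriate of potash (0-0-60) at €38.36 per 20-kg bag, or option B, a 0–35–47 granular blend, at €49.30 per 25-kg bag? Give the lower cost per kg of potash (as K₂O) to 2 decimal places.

€3.20 per kg K₂O (muriate of potash)

muriate of potash: K₂O per bag = 20 × 60% = 12 kg; cost = 38.36 / 12 = €3.1967/kg K₂O.
option B: K₂O per bag = 25 × 47% = 11.75 kg; cost = 49.30 / 11.75 = €4.1957/kg K₂O.
muriate of potash is cheaper.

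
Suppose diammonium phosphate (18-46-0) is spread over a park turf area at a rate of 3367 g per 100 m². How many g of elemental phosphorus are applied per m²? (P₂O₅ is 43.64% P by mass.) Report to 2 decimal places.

6.76 g P per sq m

P₂O₅ per 100 m² = 3367 × 46% = 1548.82 g.
Elemental P = 1548.82 × 0.4364 = 675.905 g per 100 m².
Convert to per m²: 675.905 × 0.01 = 6.75905 g.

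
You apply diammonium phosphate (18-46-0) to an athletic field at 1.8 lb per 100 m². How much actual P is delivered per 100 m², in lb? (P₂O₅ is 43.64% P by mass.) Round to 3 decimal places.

0.361 lb P per hundred sq m

P₂O₅ per 100 m² = 1.8 × 46% = 0.828 lb.
Elemental P = 0.828 × 0.4364 = 0.361339 lb per 100 m².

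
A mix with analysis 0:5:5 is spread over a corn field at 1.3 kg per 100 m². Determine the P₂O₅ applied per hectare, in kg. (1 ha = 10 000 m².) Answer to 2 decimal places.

6.50 kg P₂O₅ per hectare

P₂O₅ per 100 m² = 1.3 × 5% = 0.065 kg.
Convert to per hectare: 0.065 × 100 = 6.5 kg.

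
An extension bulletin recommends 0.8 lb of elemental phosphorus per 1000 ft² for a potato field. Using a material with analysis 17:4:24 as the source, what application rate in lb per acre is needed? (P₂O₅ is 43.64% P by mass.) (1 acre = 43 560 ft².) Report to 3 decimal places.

As P₂O₅: 0.8 / 0.4364 = 1.83318 lb per 1000 ft².
Product per 1000 ft² = 1.83318 / 4% = 45.8295 lb.
Convert to per acre: 45.8295 × 43.56 = 1996.3336 lb.

1996.334 lb of product per acre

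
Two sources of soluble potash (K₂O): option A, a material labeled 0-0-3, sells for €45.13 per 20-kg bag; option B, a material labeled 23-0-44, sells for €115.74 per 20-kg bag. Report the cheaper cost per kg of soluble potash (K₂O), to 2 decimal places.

€13.15 per kg K₂O (option B)

option A: K₂O per bag = 20 × 3% = 0.6 kg; cost = 45.13 / 0.6 = €75.2167/kg K₂O.
option B: K₂O per bag = 20 × 44% = 8.8 kg; cost = 115.74 / 8.8 = €13.1523/kg K₂O.
option B is cheaper.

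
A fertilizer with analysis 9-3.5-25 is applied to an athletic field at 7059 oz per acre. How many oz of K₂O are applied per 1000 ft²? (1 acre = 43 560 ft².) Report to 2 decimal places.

40.51 oz K₂O per thousand sq ft

K₂O per acre = 7059 × 25% = 1764.75 oz.
Convert to per 1000 ft²: 1764.75 × 0.0229568 = 40.5131 oz.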